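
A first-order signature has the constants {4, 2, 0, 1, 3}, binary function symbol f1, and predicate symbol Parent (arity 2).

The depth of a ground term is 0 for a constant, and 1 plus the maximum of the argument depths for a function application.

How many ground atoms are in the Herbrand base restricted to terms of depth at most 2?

819025

First count ground terms of depth ≤ 2.
If N_k denotes the number of depth-≤k ground terms, the 5 constants give N_0 = 5, and each function symbol of arity r contributes N_{k-1}^r new terms at level k: N_k = 5 + N_{k-1}^2.
N_0 = 5
N_1 = 5 + 5^2 = 30
N_2 = 5 + 30^2 = 905
So |H| = 905.
Each predicate of arity r yields |H|^r ground atoms (one per choice of an r-tuple from H):
  Parent: 905^2 = 819025
Total ground atoms: 819025.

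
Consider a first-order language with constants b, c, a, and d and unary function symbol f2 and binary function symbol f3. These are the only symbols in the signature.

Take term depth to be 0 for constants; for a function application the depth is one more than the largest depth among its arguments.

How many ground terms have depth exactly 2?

580

Count level by level. With function symbols f2/1, f3/2, the terms of depth ≤ k are the 4 constants together with each function applied to depth-≤(k−1) tuples, so N_k = 4 + N_{k-1} + N_{k-1}^2.
N_0 = 4
N_1 = 4 + 4 + 4^2 = 24
N_2 = 4 + 24 + 24^2 = 604
Terms of depth exactly 2: N_2 − N_1 = 604 − 24 = 580.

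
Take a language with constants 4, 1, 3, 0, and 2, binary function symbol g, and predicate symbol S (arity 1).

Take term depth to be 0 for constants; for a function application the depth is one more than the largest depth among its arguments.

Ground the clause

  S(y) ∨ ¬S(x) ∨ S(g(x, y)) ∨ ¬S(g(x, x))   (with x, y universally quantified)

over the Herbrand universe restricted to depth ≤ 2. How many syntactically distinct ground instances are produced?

819025

Ground terms of depth ≤ 2:
  Write N_k for the number of ground terms of depth ≤ k. A term of depth ≤ k is either a constant or a function symbol applied to arguments of depth ≤ k−1, so N_k = 5 + N_{k-1}^2.
  N_0 = 5
  N_1 = 5 + 5^2 = 30
  N_2 = 5 + 30^2 = 905
So there are 905 ground terms available for substitution.
Each of x, y ranges independently over the available ground terms, and distinct assignments produce distinct instances.
Number of ground instances = 905^2 = 819025.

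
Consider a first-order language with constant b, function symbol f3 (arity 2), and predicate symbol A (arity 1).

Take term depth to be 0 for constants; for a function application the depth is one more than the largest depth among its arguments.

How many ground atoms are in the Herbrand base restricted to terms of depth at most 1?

First count ground terms of depth ≤ 1.
Count level by level. With function symbols f3/2, the terms of depth ≤ k are the 1 constant together with each function applied to depth-≤(k−1) tuples, so N_k = 1 + N_{k-1}^2.
N_0 = 1
N_1 = 1 + 1^2 = 2
So |H| = 2.
Each predicate of arity r yields |H|^r ground atoms (one per choice of an r-tuple from H):
  A: 2
Total ground atoms: 2.

2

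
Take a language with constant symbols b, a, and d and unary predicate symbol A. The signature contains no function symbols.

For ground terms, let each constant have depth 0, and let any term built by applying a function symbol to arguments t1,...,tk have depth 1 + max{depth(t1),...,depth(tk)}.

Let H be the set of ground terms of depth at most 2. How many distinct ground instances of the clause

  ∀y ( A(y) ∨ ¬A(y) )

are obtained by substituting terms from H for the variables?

Ground terms of depth ≤ 2:
  With no function symbols every ground term is a constant, so there are exactly 3 ground terms at every depth bound.
  N_0 = 3
  N_1 = 3
  N_2 = 3
So there are 3 ground terms available for substitution.
The body mentions the single quantified variable y; since ground terms form a free algebra, no two substitutions collapse to the same formula.
Number of ground instances = 3.

3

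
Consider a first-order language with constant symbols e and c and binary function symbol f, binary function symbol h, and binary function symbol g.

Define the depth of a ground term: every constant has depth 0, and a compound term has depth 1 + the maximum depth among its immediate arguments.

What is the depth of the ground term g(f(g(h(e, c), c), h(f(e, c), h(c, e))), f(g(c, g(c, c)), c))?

4

depth(h(e, c)) = 1 + max(0, 0) = 1
depth(g(h(e, c), c)) = 1 + max(1, 0) = 2
depth(f(e, c)) = 1 + max(0, 0) = 1
depth(h(c, e)) = 1 + max(0, 0) = 1
depth(h(f(e, c), h(c, e))) = 1 + max(1, 1) = 2
depth(f(g(h(e, c), c), h(f(e, c), h(c, e)))) = 1 + max(2, 2) = 3
depth(g(c, c)) = 1 + max(0, 0) = 1
depth(g(c, g(c, c))) = 1 + max(0, 1) = 2
depth(f(g(c, g(c, c)), c)) = 1 + max(2, 0) = 3
depth(g(f(g(h(e, c), c), h(f(e, c), h(c, e))), f(g(c, g(c, c)), c))) = 1 + max(3, 3) = 4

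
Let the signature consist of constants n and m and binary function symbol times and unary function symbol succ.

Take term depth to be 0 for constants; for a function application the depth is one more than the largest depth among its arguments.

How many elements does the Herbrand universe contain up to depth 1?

8

Write N_k for the number of ground terms of depth ≤ k. A term of depth ≤ k is either a constant or a function symbol applied to arguments of depth ≤ k−1, so N_k = 2 + N_{k-1}^2 + N_{k-1}.
N_0 = 2
N_1 = 2 + 2^2 + 2 = 8
Explicitly: n, m, times(n, n), times(n, m), times(m, n), times(m, m), succ(n), succ(m).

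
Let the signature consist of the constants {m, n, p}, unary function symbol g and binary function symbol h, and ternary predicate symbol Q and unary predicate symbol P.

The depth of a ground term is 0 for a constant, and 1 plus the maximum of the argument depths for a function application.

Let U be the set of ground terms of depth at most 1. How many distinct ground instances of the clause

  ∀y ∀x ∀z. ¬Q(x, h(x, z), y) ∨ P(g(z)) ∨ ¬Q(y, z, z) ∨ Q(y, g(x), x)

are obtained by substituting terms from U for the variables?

3375

Ground terms of depth ≤ 1:
  If N_k denotes the number of depth-≤k ground terms, the 3 constants give N_0 = 3, and each function symbol of arity r contributes N_{k-1}^r new terms at level k: N_k = 3 + N_{k-1} + N_{k-1}^2.
  N_0 = 3
  N_1 = 3 + 3 + 3^2 = 15
So there are 15 ground terms available for substitution.
There are 3 variables to instantiate (y, x, z), each occurring in at least one literal, so different choices give different ground instances.
Number of ground instances = 15^3 = 3375.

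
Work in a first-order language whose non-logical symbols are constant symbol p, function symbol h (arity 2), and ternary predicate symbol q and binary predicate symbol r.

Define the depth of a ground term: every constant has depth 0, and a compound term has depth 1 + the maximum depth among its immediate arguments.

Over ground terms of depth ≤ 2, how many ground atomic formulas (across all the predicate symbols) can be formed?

150

First count ground terms of depth ≤ 2.
If N_k denotes the number of depth-≤k ground terms, the 1 constant gives N_0 = 1, and each function symbol of arity r contributes N_{k-1}^r new terms at level k: N_k = 1 + N_{k-1}^2.
N_0 = 1
N_1 = 1 + 1^2 = 2
N_2 = 1 + 2^2 = 5
So |H| = 5.
For each predicate symbol, the number of ground atoms is |H| raised to its arity; summing:
  q: 5^3 = 125;  r: 5^2 = 25
Total ground atoms: 125 + 25 = 150.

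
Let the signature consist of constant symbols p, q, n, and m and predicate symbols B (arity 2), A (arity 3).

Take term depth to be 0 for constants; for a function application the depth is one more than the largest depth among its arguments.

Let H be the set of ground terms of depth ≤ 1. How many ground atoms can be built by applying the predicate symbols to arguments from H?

First count ground terms of depth ≤ 1.
With no function symbols every ground term is a constant, so there are exactly 4 ground terms at every depth bound.
N_0 = 4
N_1 = 4
Explicitly: p, q, n, m.
So |H| = 4.
For each predicate symbol, the number of ground atoms is |H| raised to its arity; summing:
  B: 4^2 = 16;  A: 4^3 = 64
Total ground atoms: 16 + 64 = 80.

80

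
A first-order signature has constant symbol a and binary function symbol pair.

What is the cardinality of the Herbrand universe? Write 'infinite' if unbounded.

The signature has at least one function symbol (pair, arity 2) and at least one constant (a).
Iterating pair gives infinitely many distinct ground terms: a, pair(a, a), pair(pair(a, a), pair(a, a)), ...
So the Herbrand universe is infinite.

infinite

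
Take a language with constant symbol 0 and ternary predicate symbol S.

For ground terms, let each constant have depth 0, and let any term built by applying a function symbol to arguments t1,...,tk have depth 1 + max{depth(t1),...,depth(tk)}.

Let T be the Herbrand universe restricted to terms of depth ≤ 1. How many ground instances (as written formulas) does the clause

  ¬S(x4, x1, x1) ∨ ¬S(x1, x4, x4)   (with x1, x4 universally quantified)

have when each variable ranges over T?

Ground terms of depth ≤ 1:
  With no function symbols every ground term is a constant, so there is exactly 1 ground term at every depth bound.
  N_0 = 1
  N_1 = 1
  Explicitly: 0.
So there is exactly 1 ground term available for substitution.
The body mentions every one of the 2 quantified variables; since ground terms form a free algebra, no two substitutions collapse to the same formula.
Number of ground instances = 1^2 = 1.

1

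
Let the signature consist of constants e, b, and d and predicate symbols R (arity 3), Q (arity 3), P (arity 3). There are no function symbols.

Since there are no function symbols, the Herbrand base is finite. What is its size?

81

With no function symbols, the Herbrand universe is just the 3 constants.
Ground atoms per predicate: R: 3^3 = 27, Q: 3^3 = 27, P: 3^3 = 27.
Herbrand base size = 27 + 27 + 27 = 81.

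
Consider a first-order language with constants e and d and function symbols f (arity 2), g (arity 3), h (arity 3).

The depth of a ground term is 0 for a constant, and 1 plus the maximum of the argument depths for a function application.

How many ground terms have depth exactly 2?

21760

Let N_k count ground terms of depth at most k. Each non-constant term of depth ≤ k is some function symbol applied to depth-≤(k−1) arguments, giving N_k = 2 + N_{k-1}^2 + N_{k-1}^3 + N_{k-1}^3.
N_0 = 2
N_1 = 2 + 2^2 + 2^3 + 2^3 = 22
N_2 = 2 + 22^2 + 22^3 + 22^3 = 21782
Terms of depth exactly 2: N_2 − N_1 = 21782 − 22 = 21760.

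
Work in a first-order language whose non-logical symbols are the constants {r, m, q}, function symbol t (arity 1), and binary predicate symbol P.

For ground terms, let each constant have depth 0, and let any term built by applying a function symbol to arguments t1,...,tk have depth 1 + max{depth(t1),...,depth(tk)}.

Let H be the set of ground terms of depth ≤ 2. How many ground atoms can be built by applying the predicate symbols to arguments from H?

First count ground terms of depth ≤ 2.
Let N_k = |{terms of depth ≤ k}|. Then N_0 = 3 and N_k = 3 + N_{k-1} for k ≥ 1 (one summand per function symbol, arity giving the exponent).
N_0 = 3
N_1 = 3 + 3 = 6
N_2 = 3 + 6 = 9
So |H| = 9.
Ground atoms are formed by filling each argument slot of a predicate with a term from H, so an r-ary predicate gives |H|^r atoms:
  P: 9^2 = 81
Total ground atoms: 81.

81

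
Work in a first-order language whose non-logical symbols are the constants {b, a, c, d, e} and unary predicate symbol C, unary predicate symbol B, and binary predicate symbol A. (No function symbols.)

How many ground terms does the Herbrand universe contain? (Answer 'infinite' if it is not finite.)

5

There are no function symbols, so every ground term is one of the 5 constants.
The Herbrand universe is {b, a, c, d, e}, which is finite with 5 elements.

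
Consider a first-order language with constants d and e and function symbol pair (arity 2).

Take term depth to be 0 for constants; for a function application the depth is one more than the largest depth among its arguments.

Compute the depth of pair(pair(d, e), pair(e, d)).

2

depth(pair(d, e)) = 1 + max(0, 0) = 1
depth(pair(e, d)) = 1 + max(0, 0) = 1
depth(pair(pair(d, e), pair(e, d))) = 1 + max(1, 1) = 2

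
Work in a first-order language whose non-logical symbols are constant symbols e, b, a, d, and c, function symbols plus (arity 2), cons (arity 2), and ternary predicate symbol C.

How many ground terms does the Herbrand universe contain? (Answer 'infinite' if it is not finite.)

The signature has at least one function symbol (plus, arity 2) and at least one constant (e).
Iterating plus gives infinitely many distinct ground terms: e, plus(e, e), plus(plus(e, e), plus(e, e)), ...
So the Herbrand universe is infinite.

infinite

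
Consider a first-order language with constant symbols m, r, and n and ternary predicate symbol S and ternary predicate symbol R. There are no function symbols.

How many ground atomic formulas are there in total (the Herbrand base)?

54

With no function symbols, the Herbrand universe is just the 3 constants.
Ground atoms per predicate: S: 3^3 = 27, R: 3^3 = 27.
Herbrand base size = 27 + 27 = 54.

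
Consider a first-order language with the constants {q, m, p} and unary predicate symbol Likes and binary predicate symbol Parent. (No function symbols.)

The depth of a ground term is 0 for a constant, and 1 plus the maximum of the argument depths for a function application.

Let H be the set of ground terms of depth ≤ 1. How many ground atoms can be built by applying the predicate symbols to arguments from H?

First count ground terms of depth ≤ 1.
With no function symbols every ground term is a constant, so there are exactly 3 ground terms at every depth bound.
N_0 = 3
N_1 = 3
Explicitly: q, m, p.
So |H| = 3.
Ground atoms are formed by filling each argument slot of a predicate with a term from H, so an r-ary predicate gives |H|^r atoms:
  Likes: 3;  Parent: 3^2 = 9
Total ground atoms: 3 + 9 = 12.

12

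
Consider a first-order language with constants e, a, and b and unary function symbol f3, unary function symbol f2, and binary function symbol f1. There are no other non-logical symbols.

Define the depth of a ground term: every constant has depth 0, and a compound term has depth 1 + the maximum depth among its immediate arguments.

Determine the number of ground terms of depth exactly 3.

Let N_k = |{terms of depth ≤ k}|. Then N_0 = 3 and N_k = 3 + N_{k-1} + N_{k-1} + N_{k-1}^2 for k ≥ 1 (one summand per function symbol, arity giving the exponent).
N_0 = 3
N_1 = 3 + 3 + 3 + 3^2 = 18
N_2 = 3 + 18 + 18 + 18^2 = 363
N_3 = 3 + 363 + 363 + 363^2 = 132498
Terms of depth exactly 3: N_3 − N_2 = 132498 − 363 = 132135.

132135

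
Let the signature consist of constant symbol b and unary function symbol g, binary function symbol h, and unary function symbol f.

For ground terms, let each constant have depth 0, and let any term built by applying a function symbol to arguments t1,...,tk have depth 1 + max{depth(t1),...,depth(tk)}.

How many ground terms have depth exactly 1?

3

Count level by level. With function symbols g/1, h/2, f/1, the terms of depth ≤ k are the 1 constant together with each function applied to depth-≤(k−1) tuples, so N_k = 1 + N_{k-1} + N_{k-1}^2 + N_{k-1}.
N_0 = 1
N_1 = 1 + 1 + 1^2 + 1 = 4
Terms of depth exactly 1: N_1 − N_0 = 4 − 1 = 3.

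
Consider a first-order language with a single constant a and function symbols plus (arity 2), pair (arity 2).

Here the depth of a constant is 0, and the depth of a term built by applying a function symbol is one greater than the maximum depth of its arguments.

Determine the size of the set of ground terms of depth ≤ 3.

723

Let N_k count ground terms of depth at most k. Each non-constant term of depth ≤ k is some function symbol applied to depth-≤(k−1) arguments, giving N_k = 1 + N_{k-1}^2 + N_{k-1}^2.
N_0 = 1
N_1 = 1 + 1^2 + 1^2 = 3
N_2 = 1 + 3^2 + 3^2 = 19
N_3 = 1 + 19^2 + 19^2 = 723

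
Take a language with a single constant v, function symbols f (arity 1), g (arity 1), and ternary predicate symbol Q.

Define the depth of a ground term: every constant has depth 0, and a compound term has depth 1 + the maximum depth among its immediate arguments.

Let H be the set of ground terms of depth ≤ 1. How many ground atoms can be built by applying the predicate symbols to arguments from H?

First count ground terms of depth ≤ 1.
Let N_k = |{terms of depth ≤ k}|. Then N_0 = 1 and N_k = 1 + N_{k-1} + N_{k-1} for k ≥ 1 (one summand per function symbol, arity giving the exponent).
N_0 = 1
N_1 = 1 + 1 + 1 = 3
So |H| = 3.
Each predicate of arity r yields |H|^r ground atoms (one per choice of an r-tuple from H):
  Q: 3^3 = 27
Total ground atoms: 27.

27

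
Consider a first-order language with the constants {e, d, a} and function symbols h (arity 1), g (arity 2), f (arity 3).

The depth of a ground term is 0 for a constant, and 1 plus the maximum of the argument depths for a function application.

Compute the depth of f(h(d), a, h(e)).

2

depth(h(d)) = 1 + depth(d) = 1 + 0 = 1
depth(h(e)) = 1 + depth(e) = 1 + 0 = 1
depth(f(h(d), a, h(e))) = 1 + max(1, 0, 1) = 2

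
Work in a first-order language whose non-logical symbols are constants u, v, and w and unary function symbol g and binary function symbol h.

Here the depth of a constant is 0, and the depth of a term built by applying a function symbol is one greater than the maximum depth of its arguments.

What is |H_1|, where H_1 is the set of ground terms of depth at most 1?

Let N_k count ground terms of depth at most k. Each non-constant term of depth ≤ k is some function symbol applied to depth-≤(k−1) arguments, giving N_k = 3 + N_{k-1} + N_{k-1}^2.
N_0 = 3
N_1 = 3 + 3 + 3^2 = 15

15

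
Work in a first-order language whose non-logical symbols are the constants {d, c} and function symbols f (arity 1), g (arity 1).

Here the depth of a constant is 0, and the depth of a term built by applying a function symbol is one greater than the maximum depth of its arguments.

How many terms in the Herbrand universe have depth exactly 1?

4

Count level by level. With function symbols f/1, g/1, the terms of depth ≤ k are the 2 constants together with each function applied to depth-≤(k−1) tuples, so N_k = 2 + N_{k-1} + N_{k-1}.
N_0 = 2
N_1 = 2 + 2 + 2 = 6
Terms of depth exactly 1: N_1 − N_0 = 6 − 2 = 4.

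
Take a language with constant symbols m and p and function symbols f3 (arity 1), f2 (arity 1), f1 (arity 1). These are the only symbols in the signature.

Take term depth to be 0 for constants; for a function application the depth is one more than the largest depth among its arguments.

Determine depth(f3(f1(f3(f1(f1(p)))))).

depth(f1(p)) = 1 + depth(p) = 1 + 0 = 1
depth(f1(f1(p))) = 1 + depth(f1(p)) = 1 + 1 = 2
depth(f3(f1(f1(p)))) = 1 + depth(f1(f1(p))) = 1 + 2 = 3
depth(f1(f3(f1(f1(p))))) = 1 + depth(f3(f1(f1(p)))) = 1 + 3 = 4
depth(f3(f1(f3(f1(f1(p)))))) = 1 + depth(f1(f3(f1(f1(p))))) = 1 + 4 = 5

5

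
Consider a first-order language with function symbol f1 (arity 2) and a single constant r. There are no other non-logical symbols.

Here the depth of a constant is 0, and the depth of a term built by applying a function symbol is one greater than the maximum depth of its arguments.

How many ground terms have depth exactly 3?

21

Let N_k count ground terms of depth at most k. Each non-constant term of depth ≤ k is some function symbol applied to depth-≤(k−1) arguments, giving N_k = 1 + N_{k-1}^2.
N_0 = 1
N_1 = 1 + 1^2 = 2
N_2 = 1 + 2^2 = 5
N_3 = 1 + 5^2 = 26
Terms of depth exactly 3: N_3 − N_2 = 26 − 5 = 21.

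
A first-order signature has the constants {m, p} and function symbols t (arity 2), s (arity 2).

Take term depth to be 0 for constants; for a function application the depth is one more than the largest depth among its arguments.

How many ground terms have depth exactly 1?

8

Let N_k count ground terms of depth at most k. Each non-constant term of depth ≤ k is some function symbol applied to depth-≤(k−1) arguments, giving N_k = 2 + N_{k-1}^2 + N_{k-1}^2.
N_0 = 2
N_1 = 2 + 2^2 + 2^2 = 10
Terms of depth exactly 1: N_1 − N_0 = 10 − 2 = 8.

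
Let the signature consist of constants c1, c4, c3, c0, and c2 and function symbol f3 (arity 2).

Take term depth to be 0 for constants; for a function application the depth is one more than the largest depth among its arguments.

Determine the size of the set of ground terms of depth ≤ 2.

905

Let N_k count ground terms of depth at most k. Each non-constant term of depth ≤ k is some function symbol applied to depth-≤(k−1) arguments, giving N_k = 5 + N_{k-1}^2.
N_0 = 5
N_1 = 5 + 5^2 = 30
N_2 = 5 + 30^2 = 905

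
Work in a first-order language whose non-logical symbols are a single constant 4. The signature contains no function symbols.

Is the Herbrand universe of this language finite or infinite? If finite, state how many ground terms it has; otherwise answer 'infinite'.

There are no function symbols, so the only ground term is the single constant.
The Herbrand universe is {4}, finite with 1 element.

1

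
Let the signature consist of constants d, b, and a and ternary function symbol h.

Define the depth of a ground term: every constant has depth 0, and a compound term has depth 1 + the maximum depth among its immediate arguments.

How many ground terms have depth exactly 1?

Let N_k = |{terms of depth ≤ k}|. Then N_0 = 3 and N_k = 3 + N_{k-1}^3 for k ≥ 1 (one summand per function symbol, arity giving the exponent).
N_0 = 3
N_1 = 3 + 3^3 = 30
Terms of depth exactly 1: N_1 − N_0 = 30 − 3 = 27.

27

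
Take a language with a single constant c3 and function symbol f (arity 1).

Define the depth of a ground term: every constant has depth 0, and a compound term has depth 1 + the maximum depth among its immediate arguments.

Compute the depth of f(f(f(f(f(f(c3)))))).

6

depth(f(c3)) = 1 + depth(c3) = 1 + 0 = 1
depth(f(f(c3))) = 1 + depth(f(c3)) = 1 + 1 = 2
depth(f(f(f(c3)))) = 1 + depth(f(f(c3))) = 1 + 2 = 3
depth(f(f(f(f(c3))))) = 1 + depth(f(f(f(c3)))) = 1 + 3 = 4
depth(f(f(f(f(f(c3)))))) = 1 + depth(f(f(f(f(c3))))) = 1 + 4 = 5
depth(f(f(f(f(f(f(c3))))))) = 1 + depth(f(f(f(f(f(c3)))))) = 1 + 5 = 6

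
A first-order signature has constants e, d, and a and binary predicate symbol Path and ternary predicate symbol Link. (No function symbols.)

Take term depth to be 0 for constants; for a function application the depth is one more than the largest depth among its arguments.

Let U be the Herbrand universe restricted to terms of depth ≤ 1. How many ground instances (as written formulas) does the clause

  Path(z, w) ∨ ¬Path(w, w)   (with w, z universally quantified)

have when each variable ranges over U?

9

Ground terms of depth ≤ 1:
  With no function symbols every ground term is a constant, so there are exactly 3 ground terms at every depth bound.
  N_0 = 3
  N_1 = 3
So there are 3 ground terms available for substitution.
Each of w, z ranges independently over the available ground terms, and distinct assignments produce distinct instances.
Number of ground instances = 3^2 = 9.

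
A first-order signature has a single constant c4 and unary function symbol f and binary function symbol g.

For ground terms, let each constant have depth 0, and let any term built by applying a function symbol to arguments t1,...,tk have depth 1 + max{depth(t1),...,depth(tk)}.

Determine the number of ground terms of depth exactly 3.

Write N_k for the number of ground terms of depth ≤ k. A term of depth ≤ k is either a constant or a function symbol applied to arguments of depth ≤ k−1, so N_k = 1 + N_{k-1} + N_{k-1}^2.
N_0 = 1
N_1 = 1 + 1 + 1^2 = 3
N_2 = 1 + 3 + 3^2 = 13
N_3 = 1 + 13 + 13^2 = 183
Terms of depth exactly 3: N_3 − N_2 = 183 − 13 = 170.

170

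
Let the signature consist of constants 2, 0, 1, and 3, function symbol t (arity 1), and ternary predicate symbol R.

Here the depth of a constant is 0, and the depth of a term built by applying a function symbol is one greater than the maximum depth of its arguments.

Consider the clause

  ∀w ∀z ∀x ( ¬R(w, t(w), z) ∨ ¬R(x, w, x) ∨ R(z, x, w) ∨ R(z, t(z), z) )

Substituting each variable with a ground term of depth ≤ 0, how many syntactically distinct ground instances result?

Ground terms of depth ≤ 0:
  Let N_k count ground terms of depth at most k. Each non-constant term of depth ≤ k is some function symbol applied to depth-≤(k−1) arguments, giving N_k = 4 + N_{k-1}.
  N_0 = 4
So there are 4 ground terms available for substitution.
The body mentions every one of the 3 quantified variables; since ground terms form a free algebra, no two substitutions collapse to the same formula.
Number of ground instances = 4^3 = 64.

64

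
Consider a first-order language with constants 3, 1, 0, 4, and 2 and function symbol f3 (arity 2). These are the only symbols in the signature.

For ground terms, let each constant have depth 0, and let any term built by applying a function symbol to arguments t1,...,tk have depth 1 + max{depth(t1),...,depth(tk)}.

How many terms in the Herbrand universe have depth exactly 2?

875

Count level by level. With function symbols f3/2, the terms of depth ≤ k are the 5 constants together with each function applied to depth-≤(k−1) tuples, so N_k = 5 + N_{k-1}^2.
N_0 = 5
N_1 = 5 + 5^2 = 30
N_2 = 5 + 30^2 = 905
Terms of depth exactly 2: N_2 − N_1 = 905 − 30 = 875.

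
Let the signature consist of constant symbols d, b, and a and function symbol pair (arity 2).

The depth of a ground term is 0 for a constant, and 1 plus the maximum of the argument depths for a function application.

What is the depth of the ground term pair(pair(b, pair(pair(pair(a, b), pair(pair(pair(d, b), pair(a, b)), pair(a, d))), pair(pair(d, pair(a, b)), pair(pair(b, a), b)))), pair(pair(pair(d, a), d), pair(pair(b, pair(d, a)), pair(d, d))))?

depth(pair(a, b)) = 1 + max(0, 0) = 1
depth(pair(d, b)) = 1 + max(0, 0) = 1
depth(pair(pair(d, b), pair(a, b))) = 1 + max(1, 1) = 2
depth(pair(a, d)) = 1 + max(0, 0) = 1
depth(pair(pair(pair(d, b), pair(a, b)), pair(a, d))) = 1 + max(2, 1) = 3
depth(pair(pair(a, b), pair(pair(pair(d, b), pair(a, b)), pair(a, d)))) = 1 + max(1, 3) = 4
depth(pair(d, pair(a, b))) = 1 + max(0, 1) = 2
depth(pair(b, a)) = 1 + max(0, 0) = 1
depth(pair(pair(b, a), b)) = 1 + max(1, 0) = 2
depth(pair(pair(d, pair(a, b)), pair(pair(b, a), b))) = 1 + max(2, 2) = 3
depth(pair(pair(pair(a, b), pair(pair(pair(d, b), pair(a, b)), pair(a, d))), pair(pair(d, pair(a, b)), pair(pair(b, a), b)))) = 1 + max(4, 3) = 5
depth(pair(b, pair(pair(pair(a, b), pair(pair(pair(d, b), pair(a, b)), pair(a, d))), pair(pair(d, pair(a, b)), pair(pair(b, a), b))))) = 1 + max(0, 5) = 6
depth(pair(d, a)) = 1 + max(0, 0) = 1
depth(pair(pair(d, a), d)) = 1 + max(1, 0) = 2
depth(pair(b, pair(d, a))) = 1 + max(0, 1) = 2
depth(pair(d, d)) = 1 + max(0, 0) = 1
depth(pair(pair(b, pair(d, a)), pair(d, d))) = 1 + max(2, 1) = 3
depth(pair(pair(pair(d, a), d), pair(pair(b, pair(d, a)), pair(d, d)))) = 1 + max(2, 3) = 4
depth(pair(pair(b, pair(pair(pair(a, b), pair(pair(pair(d, b), pair(a, b)), pair(a, d))), pair(pair(d, pair(a, b)), pair(pair(b, a), b)))), pair(pair(pair(d, a), d), pair(pair(b, pair(d, a)), pair(d, d))))) = 1 + max(6, 4) = 7

7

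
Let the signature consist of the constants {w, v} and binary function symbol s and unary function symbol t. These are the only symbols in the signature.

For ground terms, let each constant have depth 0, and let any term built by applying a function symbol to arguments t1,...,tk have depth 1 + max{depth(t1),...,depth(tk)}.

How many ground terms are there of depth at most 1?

If N_k denotes the number of depth-≤k ground terms, the 2 constants give N_0 = 2, and each function symbol of arity r contributes N_{k-1}^r new terms at level k: N_k = 2 + N_{k-1}^2 + N_{k-1}.
N_0 = 2
N_1 = 2 + 2^2 + 2 = 8
Explicitly: w, v, s(w, w), s(w, v), s(v, w), s(v, v), t(w), t(v).

8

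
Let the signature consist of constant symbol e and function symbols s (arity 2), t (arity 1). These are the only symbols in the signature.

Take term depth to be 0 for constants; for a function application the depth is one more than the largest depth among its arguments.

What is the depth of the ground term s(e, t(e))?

depth(t(e)) = 1 + depth(e) = 1 + 0 = 1
depth(s(e, t(e))) = 1 + max(0, 1) = 2

2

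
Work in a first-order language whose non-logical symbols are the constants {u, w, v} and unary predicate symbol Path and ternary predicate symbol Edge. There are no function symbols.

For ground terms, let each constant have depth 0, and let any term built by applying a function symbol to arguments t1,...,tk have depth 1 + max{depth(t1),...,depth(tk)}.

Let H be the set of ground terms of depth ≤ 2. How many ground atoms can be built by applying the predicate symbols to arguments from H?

30

First count ground terms of depth ≤ 2.
With no function symbols every ground term is a constant, so there are exactly 3 ground terms at every depth bound.
N_0 = 3
N_1 = 3
N_2 = 3
So |H| = 3.
Each predicate of arity r yields |H|^r ground atoms (one per choice of an r-tuple from H):
  Path: 3;  Edge: 3^3 = 27
Total ground atoms: 3 + 27 = 30.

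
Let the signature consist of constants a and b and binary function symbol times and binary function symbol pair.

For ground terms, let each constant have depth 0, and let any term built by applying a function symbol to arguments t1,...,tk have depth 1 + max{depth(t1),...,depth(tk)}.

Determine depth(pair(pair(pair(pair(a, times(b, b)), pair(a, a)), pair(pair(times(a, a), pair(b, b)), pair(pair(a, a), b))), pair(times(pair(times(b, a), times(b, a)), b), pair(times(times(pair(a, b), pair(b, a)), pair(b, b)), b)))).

depth(times(b, b)) = 1 + max(0, 0) = 1
depth(pair(a, times(b, b))) = 1 + max(0, 1) = 2
depth(pair(a, a)) = 1 + max(0, 0) = 1
depth(pair(pair(a, times(b, b)), pair(a, a))) = 1 + max(2, 1) = 3
depth(times(a, a)) = 1 + max(0, 0) = 1
depth(pair(b, b)) = 1 + max(0, 0) = 1
depth(pair(times(a, a), pair(b, b))) = 1 + max(1, 1) = 2
depth(pair(pair(a, a), b)) = 1 + max(1, 0) = 2
depth(pair(pair(times(a, a), pair(b, b)), pair(pair(a, a), b))) = 1 + max(2, 2) = 3
depth(pair(pair(pair(a, times(b, b)), pair(a, a)), pair(pair(times(a, a), pair(b, b)), pair(pair(a, a), b)))) = 1 + max(3, 3) = 4
depth(times(b, a)) = 1 + max(0, 0) = 1
depth(pair(times(b, a), times(b, a))) = 1 + max(1, 1) = 2
depth(times(pair(times(b, a), times(b, a)), b)) = 1 + max(2, 0) = 3
depth(pair(a, b)) = 1 + max(0, 0) = 1
depth(pair(b, a)) = 1 + max(0, 0) = 1
depth(times(pair(a, b), pair(b, a))) = 1 + max(1, 1) = 2
depth(times(times(pair(a, b), pair(b, a)), pair(b, b))) = 1 + max(2, 1) = 3
depth(pair(times(times(pair(a, b), pair(b, a)), pair(b, b)), b)) = 1 + max(3, 0) = 4
depth(pair(times(pair(times(b, a), times(b, a)), b), pair(times(times(pair(a, b), pair(b, a)), pair(b, b)), b))) = 1 + max(3, 4) = 5
depth(pair(pair(pair(pair(a, times(b, b)), pair(a, a)), pair(pair(times(a, a), pair(b, b)), pair(pair(a, a), b))), pair(times(pair(times(b, a), times(b, a)), b), pair(times(times(pair(a, b), pair(b, a)), pair(b, b)), b)))) = 1 + max(4, 5) = 6

6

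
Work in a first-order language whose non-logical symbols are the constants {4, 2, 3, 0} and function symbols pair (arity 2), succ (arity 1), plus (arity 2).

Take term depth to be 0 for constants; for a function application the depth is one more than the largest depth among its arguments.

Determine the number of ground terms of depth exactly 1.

Write N_k for the number of ground terms of depth ≤ k. A term of depth ≤ k is either a constant or a function symbol applied to arguments of depth ≤ k−1, so N_k = 4 + N_{k-1}^2 + N_{k-1} + N_{k-1}^2.
N_0 = 4
N_1 = 4 + 4^2 + 4 + 4^2 = 40
Terms of depth exactly 1: N_1 − N_0 = 40 − 4 = 36.

36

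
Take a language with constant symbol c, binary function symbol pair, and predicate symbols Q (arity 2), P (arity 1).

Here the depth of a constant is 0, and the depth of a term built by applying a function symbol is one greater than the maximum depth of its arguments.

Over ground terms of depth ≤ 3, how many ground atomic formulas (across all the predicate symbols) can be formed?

702

First count ground terms of depth ≤ 3.
Count level by level. With function symbols pair/2, the terms of depth ≤ k are the 1 constant together with each function applied to depth-≤(k−1) tuples, so N_k = 1 + N_{k-1}^2.
N_0 = 1
N_1 = 1 + 1^2 = 2
N_2 = 1 + 2^2 = 5
N_3 = 1 + 5^2 = 26
So |H| = 26.
Ground atoms are formed by filling each argument slot of a predicate with a term from H, so an r-ary predicate gives |H|^r atoms:
  Q: 26^2 = 676;  P: 26
Total ground atoms: 676 + 26 = 702.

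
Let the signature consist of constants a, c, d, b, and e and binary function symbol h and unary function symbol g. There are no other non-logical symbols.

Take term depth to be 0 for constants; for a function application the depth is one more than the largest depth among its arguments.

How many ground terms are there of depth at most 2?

Count level by level. With function symbols h/2, g/1, the terms of depth ≤ k are the 5 constants together with each function applied to depth-≤(k−1) tuples, so N_k = 5 + N_{k-1}^2 + N_{k-1}.
N_0 = 5
N_1 = 5 + 5^2 + 5 = 35
N_2 = 5 + 35^2 + 35 = 1265

1265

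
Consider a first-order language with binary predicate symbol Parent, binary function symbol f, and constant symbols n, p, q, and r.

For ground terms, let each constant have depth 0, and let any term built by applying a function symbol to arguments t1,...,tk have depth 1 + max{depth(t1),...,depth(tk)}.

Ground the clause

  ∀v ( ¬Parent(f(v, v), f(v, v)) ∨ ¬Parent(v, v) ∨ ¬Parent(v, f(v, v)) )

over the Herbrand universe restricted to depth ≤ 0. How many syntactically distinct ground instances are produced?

4

Ground terms of depth ≤ 0:
  Let N_k count ground terms of depth at most k. Each non-constant term of depth ≤ k is some function symbol applied to depth-≤(k−1) arguments, giving N_k = 4 + N_{k-1}^2.
  N_0 = 4
  Explicitly: n, p, q, r.
So there are 4 ground terms available for substitution.
The clause has 1 distinct variable (v), which appears in the body. In the free term algebra distinct substitutions yield syntactically distinct ground instances.
Number of ground instances = 4.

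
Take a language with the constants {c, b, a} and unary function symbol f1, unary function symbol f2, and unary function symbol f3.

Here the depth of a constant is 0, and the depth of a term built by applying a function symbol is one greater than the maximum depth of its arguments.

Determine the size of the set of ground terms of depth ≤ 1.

Count level by level. With function symbols f1/1, f2/1, f3/1, the terms of depth ≤ k are the 3 constants together with each function applied to depth-≤(k−1) tuples, so N_k = 3 + N_{k-1} + N_{k-1} + N_{k-1}.
N_0 = 3
N_1 = 3 + 3 + 3 + 3 = 12
Explicitly: c, b, a, f1(c), f1(b), f1(a), f2(c), f2(b), f2(a), f3(c), f3(b), f3(a).

12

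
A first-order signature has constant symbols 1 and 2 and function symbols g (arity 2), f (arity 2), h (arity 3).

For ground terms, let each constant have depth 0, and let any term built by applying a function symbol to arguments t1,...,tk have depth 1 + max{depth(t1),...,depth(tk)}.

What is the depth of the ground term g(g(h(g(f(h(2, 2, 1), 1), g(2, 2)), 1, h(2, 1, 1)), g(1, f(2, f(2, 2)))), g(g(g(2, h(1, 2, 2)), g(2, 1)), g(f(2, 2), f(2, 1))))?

6

depth(h(2, 2, 1)) = 1 + max(0, 0, 0) = 1
depth(f(h(2, 2, 1), 1)) = 1 + max(1, 0) = 2
depth(g(2, 2)) = 1 + max(0, 0) = 1
depth(g(f(h(2, 2, 1), 1), g(2, 2))) = 1 + max(2, 1) = 3
depth(h(2, 1, 1)) = 1 + max(0, 0, 0) = 1
depth(h(g(f(h(2, 2, 1), 1), g(2, 2)), 1, h(2, 1, 1))) = 1 + max(3, 0, 1) = 4
depth(f(2, 2)) = 1 + max(0, 0) = 1
depth(f(2, f(2, 2))) = 1 + max(0, 1) = 2
depth(g(1, f(2, f(2, 2)))) = 1 + max(0, 2) = 3
depth(g(h(g(f(h(2, 2, 1), 1), g(2, 2)), 1, h(2, 1, 1)), g(1, f(2, f(2, 2))))) = 1 + max(4, 3) = 5
depth(h(1, 2, 2)) = 1 + max(0, 0, 0) = 1
depth(g(2, h(1, 2, 2))) = 1 + max(0, 1) = 2
depth(g(2, 1)) = 1 + max(0, 0) = 1
depth(g(g(2, h(1, 2, 2)), g(2, 1))) = 1 + max(2, 1) = 3
depth(f(2, 1)) = 1 + max(0, 0) = 1
depth(g(f(2, 2), f(2, 1))) = 1 + max(1, 1) = 2
depth(g(g(g(2, h(1, 2, 2)), g(2, 1)), g(f(2, 2), f(2, 1)))) = 1 + max(3, 2) = 4
depth(g(g(h(g(f(h(2, 2, 1), 1), g(2, 2)), 1, h(2, 1, 1)), g(1, f(2, f(2, 2)))), g(g(g(2, h(1, 2, 2)), g(2, 1)), g(f(2, 2), f(2, 1))))) = 1 + max(5, 4) = 6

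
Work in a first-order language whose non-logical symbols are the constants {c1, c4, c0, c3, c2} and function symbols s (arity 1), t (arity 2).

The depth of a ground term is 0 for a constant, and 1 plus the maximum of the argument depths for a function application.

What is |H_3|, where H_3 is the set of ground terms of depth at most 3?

Count level by level. With function symbols s/1, t/2, the terms of depth ≤ k are the 5 constants together with each function applied to depth-≤(k−1) tuples, so N_k = 5 + N_{k-1} + N_{k-1}^2.
N_0 = 5
N_1 = 5 + 5 + 5^2 = 35
N_2 = 5 + 35 + 35^2 = 1265
N_3 = 5 + 1265 + 1265^2 = 1601495

1601495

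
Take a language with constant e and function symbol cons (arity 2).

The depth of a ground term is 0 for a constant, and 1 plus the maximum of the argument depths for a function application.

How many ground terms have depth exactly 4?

651

Let N_k = |{terms of depth ≤ k}|. Then N_0 = 1 and N_k = 1 + N_{k-1}^2 for k ≥ 1 (one summand per function symbol, arity giving the exponent).
N_0 = 1
N_1 = 1 + 1^2 = 2
N_2 = 1 + 2^2 = 5
N_3 = 1 + 5^2 = 26
N_4 = 1 + 26^2 = 677
Terms of depth exactly 4: N_4 − N_3 = 677 − 26 = 651.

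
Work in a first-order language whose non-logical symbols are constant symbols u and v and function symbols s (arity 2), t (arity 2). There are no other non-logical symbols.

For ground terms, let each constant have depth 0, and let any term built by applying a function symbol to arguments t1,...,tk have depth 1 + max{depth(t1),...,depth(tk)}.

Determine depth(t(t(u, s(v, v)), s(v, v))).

3

depth(s(v, v)) = 1 + max(0, 0) = 1
depth(t(u, s(v, v))) = 1 + max(0, 1) = 2
depth(t(t(u, s(v, v)), s(v, v))) = 1 + max(2, 1) = 3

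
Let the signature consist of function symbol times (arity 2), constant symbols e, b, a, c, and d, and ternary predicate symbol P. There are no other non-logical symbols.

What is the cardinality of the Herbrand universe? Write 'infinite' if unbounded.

The signature has at least one function symbol (times, arity 2) and at least one constant (e).
Iterating times gives infinitely many distinct ground terms: e, times(e, e), times(times(e, e), times(e, e)), ...
So the Herbrand universe is infinite.

infinite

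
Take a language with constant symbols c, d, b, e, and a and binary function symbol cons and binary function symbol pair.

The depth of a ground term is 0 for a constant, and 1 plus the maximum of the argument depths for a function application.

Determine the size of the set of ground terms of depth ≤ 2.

If N_k denotes the number of depth-≤k ground terms, the 5 constants give N_0 = 5, and each function symbol of arity r contributes N_{k-1}^r new terms at level k: N_k = 5 + N_{k-1}^2 + N_{k-1}^2.
N_0 = 5
N_1 = 5 + 5^2 + 5^2 = 55
N_2 = 5 + 55^2 + 55^2 = 6055

6055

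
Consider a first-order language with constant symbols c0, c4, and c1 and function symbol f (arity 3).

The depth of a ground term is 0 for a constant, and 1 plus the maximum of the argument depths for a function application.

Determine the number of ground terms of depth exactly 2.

Count level by level. With function symbols f/3, the terms of depth ≤ k are the 3 constants together with each function applied to depth-≤(k−1) tuples, so N_k = 3 + N_{k-1}^3.
N_0 = 3
N_1 = 3 + 3^3 = 30
N_2 = 3 + 30^3 = 27003
Terms of depth exactly 2: N_2 − N_1 = 27003 − 30 = 26973.

26973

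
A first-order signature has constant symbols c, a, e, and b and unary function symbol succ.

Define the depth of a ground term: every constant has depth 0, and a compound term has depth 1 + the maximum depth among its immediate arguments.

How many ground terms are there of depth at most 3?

If N_k denotes the number of depth-≤k ground terms, the 4 constants give N_0 = 4, and each function symbol of arity r contributes N_{k-1}^r new terms at level k: N_k = 4 + N_{k-1}.
N_0 = 4
N_1 = 4 + 4 = 8
N_2 = 4 + 8 = 12
N_3 = 4 + 12 = 16

16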